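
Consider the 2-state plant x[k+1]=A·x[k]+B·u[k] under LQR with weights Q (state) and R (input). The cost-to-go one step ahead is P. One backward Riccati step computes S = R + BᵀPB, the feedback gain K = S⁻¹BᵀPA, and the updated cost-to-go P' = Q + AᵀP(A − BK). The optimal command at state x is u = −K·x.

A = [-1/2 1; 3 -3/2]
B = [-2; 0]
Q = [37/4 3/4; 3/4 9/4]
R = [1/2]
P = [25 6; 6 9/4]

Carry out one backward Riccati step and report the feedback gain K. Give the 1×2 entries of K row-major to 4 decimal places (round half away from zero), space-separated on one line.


BᵀP = [-50.0000 -12.0000]
S = R + BᵀPB = [1/2] + [100.0000] = [100.5000]
BᵀPA = [-11.0000 -32.0000]
K = S⁻¹·BᵀPA = [-0.1095 -0.3184]
A−BK = [-0.7189 0.3632; 3.0000 -1.5000]
AᵀP(A−BK) = [7.2960 -3.6275; -3.6275 1.8734]
P' = Q + AᵀP(A−BK) = [16.5460 -2.8775; -2.8775 4.1234]
tr(P') = 20.6695

-0.1095 -0.3184


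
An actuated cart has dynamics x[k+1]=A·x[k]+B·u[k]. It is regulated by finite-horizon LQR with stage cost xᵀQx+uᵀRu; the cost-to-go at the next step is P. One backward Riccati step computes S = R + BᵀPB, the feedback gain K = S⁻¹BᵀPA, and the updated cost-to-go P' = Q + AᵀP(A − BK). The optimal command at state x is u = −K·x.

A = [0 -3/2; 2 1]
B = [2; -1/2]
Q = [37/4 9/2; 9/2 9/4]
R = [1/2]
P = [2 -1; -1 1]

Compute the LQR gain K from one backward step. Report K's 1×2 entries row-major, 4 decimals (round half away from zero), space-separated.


BᵀP = [4.5000 -2.5000]
S = R + BᵀPB = [1/2] + [10.2500] = [10.7500]
BᵀPA = [-5.0000 -9.2500]
K = S⁻¹·BᵀPA = [-0.4651 -0.8605]
A−BK = [0.9302 0.2209; 1.7674 0.5698]
AᵀP(A−BK) = [1.6744 0.6977; 0.6977 0.5407]
P' = Q + AᵀP(A−BK) = [10.9244 5.1977; 5.1977 2.7907]
tr(P') = 13.7151

-0.4651 -0.8605


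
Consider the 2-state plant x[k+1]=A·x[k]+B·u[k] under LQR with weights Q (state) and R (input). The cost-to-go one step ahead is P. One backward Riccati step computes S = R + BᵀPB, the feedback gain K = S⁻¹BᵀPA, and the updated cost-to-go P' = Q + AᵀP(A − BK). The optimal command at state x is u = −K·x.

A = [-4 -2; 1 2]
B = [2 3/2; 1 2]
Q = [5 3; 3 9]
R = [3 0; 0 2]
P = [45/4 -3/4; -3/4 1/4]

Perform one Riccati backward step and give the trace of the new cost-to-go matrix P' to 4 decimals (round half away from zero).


29.8438

BᵀP = [21.7500 -1.2500; 15.3750 -0.6250]
S = R + BᵀPB = [3 0; 0 2] + [42.2500 30.1250; 30.1250 21.8125] = [45.2500 30.1250; 30.1250 23.8125]
BᵀPA = [-88.2500 -46.0000; -62.1250 -32.0000]
K = S⁻¹·BᵀPA = [-1.3526 -0.7728; -0.8978 -0.3662]
A−BK = [0.0518 0.0949; 4.1482 3.5051]
AᵀP(A−BK) = [11.1099 7.0522; 7.0522 4.7338]
P' = Q + AᵀP(A−BK) = [16.1099 10.0522; 10.0522 13.7338]
tr(P') = 29.8438


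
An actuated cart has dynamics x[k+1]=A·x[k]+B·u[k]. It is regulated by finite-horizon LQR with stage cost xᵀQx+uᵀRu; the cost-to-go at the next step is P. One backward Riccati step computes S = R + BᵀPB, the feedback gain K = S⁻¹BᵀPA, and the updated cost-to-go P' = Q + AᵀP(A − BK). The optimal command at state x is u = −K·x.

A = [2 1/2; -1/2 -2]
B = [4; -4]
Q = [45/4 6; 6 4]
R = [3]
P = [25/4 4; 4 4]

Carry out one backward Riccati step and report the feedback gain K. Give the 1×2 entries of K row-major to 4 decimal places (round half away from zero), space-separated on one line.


0.4615 0.1154

BᵀP = [9.0000 0.0000]
S = R + BᵀPB = [3] + [36.0000] = [39.0000]
BᵀPA = [18.0000 4.5000]
K = S⁻¹·BᵀPA = [0.4615 0.1154]
A−BK = [0.1538 0.0385; 1.3462 -1.5385]
AᵀP(A−BK) = [9.6923 -8.8269; -8.8269 9.0433]
P' = Q + AᵀP(A−BK) = [20.9423 -2.8269; -2.8269 13.0433]
tr(P') = 33.9856


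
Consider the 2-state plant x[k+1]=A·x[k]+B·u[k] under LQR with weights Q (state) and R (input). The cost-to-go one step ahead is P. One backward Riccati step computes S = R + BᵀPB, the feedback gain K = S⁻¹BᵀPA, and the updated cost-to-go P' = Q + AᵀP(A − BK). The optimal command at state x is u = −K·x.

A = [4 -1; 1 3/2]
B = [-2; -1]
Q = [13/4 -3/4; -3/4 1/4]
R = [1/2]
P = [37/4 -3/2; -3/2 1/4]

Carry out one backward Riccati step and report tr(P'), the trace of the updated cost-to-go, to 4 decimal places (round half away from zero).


BᵀP = [-17.0000 2.7500]
S = R + BᵀPB = [1/2] + [31.2500] = [31.7500]
BᵀPA = [-65.2500 21.1250]
K = S⁻¹·BᵀPA = [-2.0551 0.6654]
A−BK = [-0.1102 0.3307; -1.0551 2.1654]
AᵀP(A−BK) = [2.1535 -0.7106; -0.7106 0.2569]
P' = Q + AᵀP(A−BK) = [5.4035 -1.4606; -1.4606 0.5069]
tr(P') = 5.9104

5.9104


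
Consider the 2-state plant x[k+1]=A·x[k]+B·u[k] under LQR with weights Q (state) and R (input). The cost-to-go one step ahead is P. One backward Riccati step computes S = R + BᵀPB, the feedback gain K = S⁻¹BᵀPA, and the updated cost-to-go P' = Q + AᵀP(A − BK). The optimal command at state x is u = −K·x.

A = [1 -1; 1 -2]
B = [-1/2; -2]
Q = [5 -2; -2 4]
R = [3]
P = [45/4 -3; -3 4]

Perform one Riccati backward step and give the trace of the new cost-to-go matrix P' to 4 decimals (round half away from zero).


BᵀP = [0.3750 -6.5000]
S = R + BᵀPB = [3] + [12.8125] = [15.8125]
BᵀPA = [-6.1250 12.6250]
K = S⁻¹·BᵀPA = [-0.3874 0.7984]
A−BK = [0.8063 -0.6008; 0.2253 -0.4032]
AᵀP(A−BK) = [6.8775 -5.3597; -5.3597 5.1700]
P' = Q + AᵀP(A−BK) = [11.8775 -7.3597; -7.3597 9.1700]
tr(P') = 21.0474

21.0474


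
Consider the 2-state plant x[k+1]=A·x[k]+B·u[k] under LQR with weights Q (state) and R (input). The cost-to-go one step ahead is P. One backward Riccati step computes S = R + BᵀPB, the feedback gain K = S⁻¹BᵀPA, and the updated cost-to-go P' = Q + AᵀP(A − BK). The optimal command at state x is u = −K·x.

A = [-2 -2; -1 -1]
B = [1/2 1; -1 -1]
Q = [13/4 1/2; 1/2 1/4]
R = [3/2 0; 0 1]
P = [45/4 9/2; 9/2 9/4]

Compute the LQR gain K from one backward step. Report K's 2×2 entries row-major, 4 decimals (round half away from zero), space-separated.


0.5302 0.5302 -2.9721 -2.9721

BᵀP = [1.1250 0.0000; 6.7500 2.2500]
S = R + BᵀPB = [3/2 0; 0 1] + [0.5625 1.1250; 1.1250 4.5000] = [2.0625 1.1250; 1.1250 5.5000]
BᵀPA = [-2.2500 -2.2500; -15.7500 -15.7500]
K = S⁻¹·BᵀPA = [0.5302 0.5302; -2.9721 -2.9721]
A−BK = [0.7070 0.7070; -3.4419 -3.4419]
AᵀP(A−BK) = [19.6326 19.6326; 19.6326 19.6326]
P' = Q + AᵀP(A−BK) = [22.8826 20.1326; 20.1326 19.8826]
tr(P') = 42.7651


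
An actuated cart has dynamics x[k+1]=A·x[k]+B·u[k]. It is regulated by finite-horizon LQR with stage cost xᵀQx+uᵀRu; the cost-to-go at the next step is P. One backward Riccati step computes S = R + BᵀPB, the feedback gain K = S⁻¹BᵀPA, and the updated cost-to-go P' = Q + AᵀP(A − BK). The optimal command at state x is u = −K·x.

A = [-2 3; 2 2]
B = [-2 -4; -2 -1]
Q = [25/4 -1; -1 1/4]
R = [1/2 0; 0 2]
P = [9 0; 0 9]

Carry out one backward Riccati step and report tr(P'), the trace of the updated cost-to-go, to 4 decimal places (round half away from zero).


11.6849

BᵀP = [-18.0000 -18.0000; -36.0000 -9.0000]
S = R + BᵀPB = [1/2 0; 0 2] + [72.0000 90.0000; 90.0000 153.0000] = [72.5000 90.0000; 90.0000 155.0000]
BᵀPA = [0.0000 -90.0000; 54.0000 -126.0000]
K = S⁻¹·BᵀPA = [-1.5490 -0.8319; 1.2478 -0.3299]
A−BK = [-0.1068 0.0167; 0.1498 0.0064]
AᵀP(A−BK) = [4.6183 -0.1865; -0.1865 0.5665]
P' = Q + AᵀP(A−BK) = [10.8683 -1.1865; -1.1865 0.8165]
tr(P') = 11.6849


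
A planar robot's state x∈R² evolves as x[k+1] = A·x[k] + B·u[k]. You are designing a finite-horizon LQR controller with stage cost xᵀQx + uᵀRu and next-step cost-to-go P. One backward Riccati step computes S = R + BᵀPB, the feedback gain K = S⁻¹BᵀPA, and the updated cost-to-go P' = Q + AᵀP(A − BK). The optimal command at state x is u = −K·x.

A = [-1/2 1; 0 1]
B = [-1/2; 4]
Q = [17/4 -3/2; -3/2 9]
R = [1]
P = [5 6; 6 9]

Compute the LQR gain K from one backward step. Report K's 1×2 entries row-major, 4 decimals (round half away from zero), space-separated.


BᵀP = [21.5000 33.0000]
S = R + BᵀPB = [1] + [121.2500] = [122.2500]
BᵀPA = [-10.7500 54.5000]
K = S⁻¹·BᵀPA = [-0.0879 0.4458]
A−BK = [-0.5440 1.2229; 0.3517 -0.7832]
AᵀP(A−BK) = [0.3047 -0.7076; -0.7076 1.7035]
P' = Q + AᵀP(A−BK) = [4.5547 -2.2076; -2.2076 10.7035]
tr(P') = 15.2582

-0.0879 0.4458


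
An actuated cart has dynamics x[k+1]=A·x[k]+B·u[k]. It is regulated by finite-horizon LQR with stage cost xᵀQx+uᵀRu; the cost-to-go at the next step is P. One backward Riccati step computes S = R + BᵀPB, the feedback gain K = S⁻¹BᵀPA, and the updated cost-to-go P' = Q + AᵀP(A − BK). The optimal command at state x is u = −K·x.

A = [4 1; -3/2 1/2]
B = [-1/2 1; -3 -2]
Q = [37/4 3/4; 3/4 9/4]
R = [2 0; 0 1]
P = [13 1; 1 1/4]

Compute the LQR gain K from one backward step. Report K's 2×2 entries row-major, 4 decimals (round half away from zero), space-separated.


-1.4229 -0.4906 3.0263 0.7105

BᵀP = [-9.5000 -1.2500; 11.0000 0.5000]
S = R + BᵀPB = [2 0; 0 1] + [8.5000 -7.0000; -7.0000 10.0000] = [10.5000 -7.0000; -7.0000 11.0000]
BᵀPA = [-36.1250 -10.1250; 43.2500 11.2500]
K = S⁻¹·BᵀPA = [-1.4229 -0.4906; 3.0263 0.7105]
A−BK = [0.2622 0.0442; 0.2838 0.4492]
AᵀP(A−BK) = [14.2709 3.8593; 3.8593 1.1017]
P' = Q + AᵀP(A−BK) = [23.5209 4.6093; 4.6093 3.3517]
tr(P') = 26.8727


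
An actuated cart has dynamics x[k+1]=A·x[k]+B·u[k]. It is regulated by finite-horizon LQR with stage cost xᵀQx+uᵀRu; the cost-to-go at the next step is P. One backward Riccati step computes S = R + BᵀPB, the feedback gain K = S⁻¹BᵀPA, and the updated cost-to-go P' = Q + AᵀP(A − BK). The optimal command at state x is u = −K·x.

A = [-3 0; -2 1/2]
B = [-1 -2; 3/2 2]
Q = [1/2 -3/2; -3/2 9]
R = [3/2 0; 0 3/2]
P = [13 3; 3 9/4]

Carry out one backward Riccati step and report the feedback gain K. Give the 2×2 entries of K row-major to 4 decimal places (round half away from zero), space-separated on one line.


-1.8055 0.2242 2.4688 -0.1228

BᵀP = [-8.5000 0.3750; -20.0000 -1.5000]
S = R + BᵀPB = [3/2 0; 0 3/2] + [9.0625 17.7500; 17.7500 37.0000] = [10.5625 17.7500; 17.7500 38.5000]
BᵀPA = [24.7500 0.1875; 63.0000 -0.7500]
K = S⁻¹·BᵀPA = [-1.8055 0.2242; 2.4688 -0.1228]
A−BK = [0.1320 -0.0215; -4.2293 0.4094]
AᵀP(A−BK) = [51.1535 -4.5599; -4.5599 0.4284]
P' = Q + AᵀP(A−BK) = [51.6535 -6.0599; -6.0599 9.4284]
tr(P') = 61.0819


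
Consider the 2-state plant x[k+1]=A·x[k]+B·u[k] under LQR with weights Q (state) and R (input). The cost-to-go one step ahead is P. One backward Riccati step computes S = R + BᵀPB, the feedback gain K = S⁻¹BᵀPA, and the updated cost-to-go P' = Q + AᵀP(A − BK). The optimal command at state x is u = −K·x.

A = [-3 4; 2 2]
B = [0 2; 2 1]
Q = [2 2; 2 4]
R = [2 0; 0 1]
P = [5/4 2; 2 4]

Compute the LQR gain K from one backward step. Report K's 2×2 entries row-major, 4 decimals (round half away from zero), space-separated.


0.4706 0.4706 -0.2794 1.4706

BᵀP = [4.0000 8.0000; 4.5000 8.0000]
S = R + BᵀPB = [2 0; 0 1] + [16.0000 16.0000; 16.0000 17.0000] = [18.0000 16.0000; 16.0000 18.0000]
BᵀPA = [4.0000 32.0000; 2.5000 34.0000]
K = S⁻¹·BᵀPA = [0.4706 0.4706; -0.2794 1.4706]
A−BK = [-2.4412 1.0588; 1.3382 -0.4118]
AᵀP(A−BK) = [2.0662 -0.5588; -0.5588 2.9412]
P' = Q + AᵀP(A−BK) = [4.0662 1.4412; 1.4412 6.9412]
tr(P') = 11.0074


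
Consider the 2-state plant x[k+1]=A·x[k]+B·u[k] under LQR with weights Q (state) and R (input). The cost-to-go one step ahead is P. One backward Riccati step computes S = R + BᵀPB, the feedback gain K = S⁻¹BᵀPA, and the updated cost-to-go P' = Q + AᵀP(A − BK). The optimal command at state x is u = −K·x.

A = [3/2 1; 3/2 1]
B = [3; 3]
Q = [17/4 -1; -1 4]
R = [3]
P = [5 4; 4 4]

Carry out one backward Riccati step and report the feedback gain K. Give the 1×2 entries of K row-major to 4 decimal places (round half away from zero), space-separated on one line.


0.4904 0.3269

BᵀP = [27.0000 24.0000]
S = R + BᵀPB = [3] + [153.0000] = [156.0000]
BᵀPA = [76.5000 51.0000]
K = S⁻¹·BᵀPA = [0.4904 0.3269]
A−BK = [0.0288 0.0192; 0.0288 0.0192]
AᵀP(A−BK) = [0.7356 0.4904; 0.4904 0.3269]
P' = Q + AᵀP(A−BK) = [4.9856 -0.5096; -0.5096 4.3269]
tr(P') = 9.3125


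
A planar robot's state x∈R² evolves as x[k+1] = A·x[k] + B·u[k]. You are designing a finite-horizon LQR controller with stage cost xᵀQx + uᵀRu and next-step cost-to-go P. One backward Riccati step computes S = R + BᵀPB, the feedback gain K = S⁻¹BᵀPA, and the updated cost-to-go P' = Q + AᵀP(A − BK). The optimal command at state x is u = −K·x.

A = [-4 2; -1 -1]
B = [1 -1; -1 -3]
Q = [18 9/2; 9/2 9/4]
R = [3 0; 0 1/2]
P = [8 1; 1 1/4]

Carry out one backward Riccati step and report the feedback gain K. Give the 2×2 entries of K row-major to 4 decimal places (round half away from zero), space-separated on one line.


BᵀP = [7.0000 0.7500; -11.0000 -1.7500]
S = R + BᵀPB = [3 0; 0 1/2] + [6.2500 -9.2500; -9.2500 16.2500] = [9.2500 -9.2500; -9.2500 16.7500]
BᵀPA = [-28.7500 13.2500; 45.7500 -20.2500]
K = S⁻¹·BᵀPA = [-0.8414 0.4991; 2.2667 -0.9333]
A−BK = [-0.8919 0.5676; 4.9586 -3.3009]
AᵀP(A−BK) = [8.3586 -4.7009; -4.7009 2.7369]
P' = Q + AᵀP(A−BK) = [26.3586 -0.2009; -0.2009 4.9869]
tr(P') = 31.3455

-0.8414 0.4991 2.2667 -0.9333


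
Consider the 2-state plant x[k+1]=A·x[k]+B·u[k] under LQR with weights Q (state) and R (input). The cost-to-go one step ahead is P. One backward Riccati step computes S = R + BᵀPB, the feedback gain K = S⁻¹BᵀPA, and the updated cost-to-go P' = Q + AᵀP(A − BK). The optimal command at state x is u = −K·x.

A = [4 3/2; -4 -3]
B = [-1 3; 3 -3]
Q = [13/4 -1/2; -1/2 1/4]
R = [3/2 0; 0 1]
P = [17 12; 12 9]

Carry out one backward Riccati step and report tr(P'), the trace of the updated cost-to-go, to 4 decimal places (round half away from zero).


5.9690

BᵀP = [19.0000 15.0000; 15.0000 9.0000]
S = R + BᵀPB = [3/2 0; 0 1] + [26.0000 12.0000; 12.0000 18.0000] = [27.5000 12.0000; 12.0000 19.0000]
BᵀPA = [16.0000 -16.5000; 24.0000 -4.5000]
K = S⁻¹·BᵀPA = [0.0423 -0.6856; 1.2365 0.1962]
A−BK = [0.3329 0.2259; -0.4174 -0.3547]
AᵀP(A−BK) = [1.6486 0.2616; 0.2616 0.8203]
P' = Q + AᵀP(A−BK) = [4.8986 -0.2384; -0.2384 1.0703]
tr(P') = 5.9690


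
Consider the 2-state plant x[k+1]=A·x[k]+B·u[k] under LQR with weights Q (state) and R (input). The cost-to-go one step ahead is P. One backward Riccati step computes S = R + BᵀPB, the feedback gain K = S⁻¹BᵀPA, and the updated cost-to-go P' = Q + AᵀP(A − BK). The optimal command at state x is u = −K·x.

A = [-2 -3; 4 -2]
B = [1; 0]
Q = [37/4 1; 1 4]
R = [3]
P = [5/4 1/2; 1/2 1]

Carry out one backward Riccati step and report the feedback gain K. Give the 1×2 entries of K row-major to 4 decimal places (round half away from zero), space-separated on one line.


BᵀP = [1.2500 0.5000]
S = R + BᵀPB = [3] + [1.2500] = [4.2500]
BᵀPA = [-0.5000 -4.7500]
K = S⁻¹·BᵀPA = [-0.1176 -1.1176]
A−BK = [-1.8824 -1.8824; 4.0000 -2.0000]
AᵀP(A−BK) = [12.9412 -5.0588; -5.0588 15.9412]
P' = Q + AᵀP(A−BK) = [22.1912 -4.0588; -4.0588 19.9412]
tr(P') = 42.1324

-0.1176 -1.1176


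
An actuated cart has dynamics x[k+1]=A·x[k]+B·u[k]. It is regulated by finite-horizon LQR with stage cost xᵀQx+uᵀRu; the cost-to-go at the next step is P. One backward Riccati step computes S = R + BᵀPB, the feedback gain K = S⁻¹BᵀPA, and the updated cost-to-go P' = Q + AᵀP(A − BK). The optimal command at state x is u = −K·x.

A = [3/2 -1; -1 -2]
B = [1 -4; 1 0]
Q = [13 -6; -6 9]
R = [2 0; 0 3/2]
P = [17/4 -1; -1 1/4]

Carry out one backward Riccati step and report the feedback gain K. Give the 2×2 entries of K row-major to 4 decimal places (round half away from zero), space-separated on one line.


0.0517 -0.0322 -0.4148 0.1235

BᵀP = [3.2500 -0.7500; -17.0000 4.0000]
S = R + BᵀPB = [2 0; 0 3/2] + [2.5000 -13.0000; -13.0000 68.0000] = [4.5000 -13.0000; -13.0000 69.5000]
BᵀPA = [5.6250 -1.7500; -29.5000 9.0000]
K = S⁻¹·BᵀPA = [0.0517 -0.0322; -0.4148 0.1235]
A−BK = [-0.2109 -0.4739; -1.0517 -1.9678]
AᵀP(A−BK) = [0.2854 -0.0514; -0.0514 0.0824]
P' = Q + AᵀP(A−BK) = [13.2854 -6.0514; -6.0514 9.0824]
tr(P') = 22.3678


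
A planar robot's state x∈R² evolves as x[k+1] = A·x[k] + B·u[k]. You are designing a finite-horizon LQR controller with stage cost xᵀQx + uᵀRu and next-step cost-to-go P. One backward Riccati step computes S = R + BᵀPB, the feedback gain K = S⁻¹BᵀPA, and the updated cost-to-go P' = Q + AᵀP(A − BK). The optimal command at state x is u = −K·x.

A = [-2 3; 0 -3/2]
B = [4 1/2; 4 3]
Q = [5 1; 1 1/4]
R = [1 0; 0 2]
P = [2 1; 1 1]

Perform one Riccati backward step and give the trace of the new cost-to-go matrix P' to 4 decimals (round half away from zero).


8.6947

BᵀP = [12.0000 8.0000; 4.0000 3.5000]
S = R + BᵀPB = [1 0; 0 2] + [80.0000 30.0000; 30.0000 12.5000] = [81.0000 30.0000; 30.0000 14.5000]
BᵀPA = [-24.0000 24.0000; -8.0000 6.7500]
K = S⁻¹·BᵀPA = [-0.3934 0.5301; 0.2623 -0.6311]
A−BK = [-0.5574 1.1954; 0.7869 -1.7268]
AᵀP(A−BK) = [0.6557 -1.3279; -1.3279 2.7889]
P' = Q + AᵀP(A−BK) = [5.6557 -0.3279; -0.3279 3.0389]
tr(P') = 8.6947


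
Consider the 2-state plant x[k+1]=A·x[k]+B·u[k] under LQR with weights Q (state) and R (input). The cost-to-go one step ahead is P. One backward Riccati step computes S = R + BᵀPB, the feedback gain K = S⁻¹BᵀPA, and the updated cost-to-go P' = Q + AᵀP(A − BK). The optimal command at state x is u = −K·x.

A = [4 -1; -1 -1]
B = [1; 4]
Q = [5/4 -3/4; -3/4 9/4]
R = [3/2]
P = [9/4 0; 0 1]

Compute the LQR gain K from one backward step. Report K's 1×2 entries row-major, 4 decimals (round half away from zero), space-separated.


0.2532 -0.3165

BᵀP = [2.2500 4.0000]
S = R + BᵀPB = [3/2] + [18.2500] = [19.7500]
BᵀPA = [5.0000 -6.2500]
K = S⁻¹·BᵀPA = [0.2532 -0.3165]
A−BK = [3.7468 -0.6835; -2.0127 0.2658]
AᵀP(A−BK) = [35.7342 -6.4177; -6.4177 1.2722]
P' = Q + AᵀP(A−BK) = [36.9842 -7.1677; -7.1677 3.5222]
tr(P') = 40.5063


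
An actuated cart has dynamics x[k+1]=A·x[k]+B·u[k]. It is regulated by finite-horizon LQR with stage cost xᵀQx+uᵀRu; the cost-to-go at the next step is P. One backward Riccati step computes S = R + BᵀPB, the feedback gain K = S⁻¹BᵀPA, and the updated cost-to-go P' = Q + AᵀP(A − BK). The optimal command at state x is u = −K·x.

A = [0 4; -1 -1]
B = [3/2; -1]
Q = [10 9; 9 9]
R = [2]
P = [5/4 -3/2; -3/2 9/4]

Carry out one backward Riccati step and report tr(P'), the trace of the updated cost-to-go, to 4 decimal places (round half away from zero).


25.7270

BᵀP = [3.3750 -4.5000]
S = R + BᵀPB = [2] + [9.5625] = [11.5625]
BᵀPA = [4.5000 18.0000]
K = S⁻¹·BᵀPA = [0.3892 1.5568]
A−BK = [-0.5838 1.6649; -0.6108 0.5568]
AᵀP(A−BK) = [0.4986 1.2446; 1.2446 6.2284]
P' = Q + AᵀP(A−BK) = [10.4986 10.2446; 10.2446 15.2284]
tr(P') = 25.7270


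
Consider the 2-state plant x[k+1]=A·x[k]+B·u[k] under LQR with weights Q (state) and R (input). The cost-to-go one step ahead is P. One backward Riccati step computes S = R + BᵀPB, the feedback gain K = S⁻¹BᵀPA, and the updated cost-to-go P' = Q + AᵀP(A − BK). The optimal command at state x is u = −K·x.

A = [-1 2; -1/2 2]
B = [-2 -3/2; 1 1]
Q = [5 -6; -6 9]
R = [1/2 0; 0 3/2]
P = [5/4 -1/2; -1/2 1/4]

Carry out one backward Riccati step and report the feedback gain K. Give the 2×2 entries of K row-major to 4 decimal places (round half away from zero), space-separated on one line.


0.2598 -0.3883 0.0629 -0.0853

BᵀP = [-3.0000 1.2500; -2.3750 1.0000]
S = R + BᵀPB = [1/2 0; 0 3/2] + [7.2500 5.7500; 5.7500 4.5625] = [7.7500 5.7500; 5.7500 6.0625]
BᵀPA = [2.3750 -3.5000; 1.8750 -2.7500]
K = S⁻¹·BᵀPA = [0.2598 -0.3883; 0.0629 -0.0853]
A−BK = [-0.3861 1.0954; -0.8227 2.4736]
AᵀP(A−BK) = [0.0776 -0.1678; -0.1678 0.4063]
P' = Q + AᵀP(A−BK) = [5.0776 -6.1678; -6.1678 9.4063]
tr(P') = 14.4839


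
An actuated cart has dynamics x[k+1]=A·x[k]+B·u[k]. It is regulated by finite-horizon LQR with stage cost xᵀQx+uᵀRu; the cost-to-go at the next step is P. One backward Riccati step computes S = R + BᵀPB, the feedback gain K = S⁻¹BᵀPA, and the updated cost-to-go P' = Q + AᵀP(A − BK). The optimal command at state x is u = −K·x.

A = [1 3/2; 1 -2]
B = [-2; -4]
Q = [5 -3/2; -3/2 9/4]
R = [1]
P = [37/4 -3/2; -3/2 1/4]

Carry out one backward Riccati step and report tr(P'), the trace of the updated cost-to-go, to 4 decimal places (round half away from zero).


BᵀP = [-12.5000 2.0000]
S = R + BᵀPB = [1] + [17.0000] = [18.0000]
BᵀPA = [-10.5000 -22.7500]
K = S⁻¹·BᵀPA = [-0.5833 -1.2639]
A−BK = [-0.1667 -1.0278; -1.3333 -7.0556]
AᵀP(A−BK) = [0.3750 0.8542; 0.8542 2.0590]
P' = Q + AᵀP(A−BK) = [5.3750 -0.6458; -0.6458 4.3090]
tr(P') = 9.6840

9.6840


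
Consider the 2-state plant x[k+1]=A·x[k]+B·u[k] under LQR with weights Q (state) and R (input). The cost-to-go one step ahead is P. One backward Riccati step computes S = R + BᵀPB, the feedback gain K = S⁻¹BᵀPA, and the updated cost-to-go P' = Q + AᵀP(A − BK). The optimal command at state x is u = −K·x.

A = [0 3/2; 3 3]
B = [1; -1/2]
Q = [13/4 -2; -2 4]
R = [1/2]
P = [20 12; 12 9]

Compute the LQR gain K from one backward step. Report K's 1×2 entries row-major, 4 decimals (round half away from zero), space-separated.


2.0930 4.0465

BᵀP = [14.0000 7.5000]
S = R + BᵀPB = [1/2] + [10.2500] = [10.7500]
BᵀPA = [22.5000 43.5000]
K = S⁻¹·BᵀPA = [2.0930 4.0465]
A−BK = [-2.0930 -2.5465; 4.0465 5.0233]
AᵀP(A−BK) = [33.9070 43.9535; 43.9535 57.9767]
P' = Q + AᵀP(A−BK) = [37.1570 41.9535; 41.9535 61.9767]
tr(P') = 99.1337


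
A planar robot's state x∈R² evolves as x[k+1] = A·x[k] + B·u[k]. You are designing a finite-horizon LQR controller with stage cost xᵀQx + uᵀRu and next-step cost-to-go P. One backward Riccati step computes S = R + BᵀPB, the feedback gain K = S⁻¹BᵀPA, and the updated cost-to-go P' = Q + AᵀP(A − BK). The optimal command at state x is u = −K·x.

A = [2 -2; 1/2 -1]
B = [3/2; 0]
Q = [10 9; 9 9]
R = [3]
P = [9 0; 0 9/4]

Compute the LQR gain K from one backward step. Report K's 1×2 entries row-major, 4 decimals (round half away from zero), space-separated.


BᵀP = [13.5000 0.0000]
S = R + BᵀPB = [3] + [20.2500] = [23.2500]
BᵀPA = [27.0000 -27.0000]
K = S⁻¹·BᵀPA = [1.1613 -1.1613]
A−BK = [0.2581 -0.2581; 0.5000 -1.0000]
AᵀP(A−BK) = [5.2077 -5.7702; -5.7702 6.8952]
P' = Q + AᵀP(A−BK) = [15.2077 3.2298; 3.2298 15.8952]
tr(P') = 31.1028

1.1613 -1.1613


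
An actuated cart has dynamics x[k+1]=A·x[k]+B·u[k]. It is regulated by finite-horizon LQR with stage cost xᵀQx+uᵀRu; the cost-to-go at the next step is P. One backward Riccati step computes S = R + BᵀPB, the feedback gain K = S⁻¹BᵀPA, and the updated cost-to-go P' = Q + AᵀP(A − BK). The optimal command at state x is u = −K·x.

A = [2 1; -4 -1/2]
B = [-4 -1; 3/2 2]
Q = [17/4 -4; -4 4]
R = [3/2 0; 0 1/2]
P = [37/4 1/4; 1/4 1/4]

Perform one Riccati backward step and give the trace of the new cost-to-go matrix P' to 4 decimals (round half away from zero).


9.5244

BᵀP = [-36.6250 -0.6250; -8.7500 0.2500]
S = R + BᵀPB = [3/2 0; 0 1/2] + [145.5625 35.3750; 35.3750 9.2500] = [147.0625 35.3750; 35.3750 9.7500]
BᵀPA = [-70.7500 -36.3125; -18.5000 -8.8750]
K = S⁻¹·BᵀPA = [-0.1939 -0.2197; -1.1940 -0.1130]
A−BK = [0.0305 0.0080; -1.3211 0.0557]
AᵀP(A−BK) = [1.1940 0.1130; 0.1130 0.0804]
P' = Q + AᵀP(A−BK) = [5.4440 -3.8870; -3.8870 4.0804]
tr(P') = 9.5244


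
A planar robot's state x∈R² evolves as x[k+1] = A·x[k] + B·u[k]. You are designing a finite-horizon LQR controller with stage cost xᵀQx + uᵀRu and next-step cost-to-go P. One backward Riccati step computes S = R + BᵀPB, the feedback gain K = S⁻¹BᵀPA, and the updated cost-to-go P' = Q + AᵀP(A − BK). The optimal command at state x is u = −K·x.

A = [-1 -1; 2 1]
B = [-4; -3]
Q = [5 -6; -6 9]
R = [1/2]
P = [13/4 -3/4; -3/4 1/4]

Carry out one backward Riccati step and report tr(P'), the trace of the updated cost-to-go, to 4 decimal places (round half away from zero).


BᵀP = [-10.7500 2.2500]
S = R + BᵀPB = [1/2] + [36.2500] = [36.7500]
BᵀPA = [15.2500 13.0000]
K = S⁻¹·BᵀPA = [0.4150 0.3537]
A−BK = [0.6599 0.4150; 3.2449 2.0612]
AᵀP(A−BK) = [0.9218 0.6054; 0.6054 0.4014]
P' = Q + AᵀP(A−BK) = [5.9218 -5.3946; -5.3946 9.4014]
tr(P') = 15.3231

15.3231


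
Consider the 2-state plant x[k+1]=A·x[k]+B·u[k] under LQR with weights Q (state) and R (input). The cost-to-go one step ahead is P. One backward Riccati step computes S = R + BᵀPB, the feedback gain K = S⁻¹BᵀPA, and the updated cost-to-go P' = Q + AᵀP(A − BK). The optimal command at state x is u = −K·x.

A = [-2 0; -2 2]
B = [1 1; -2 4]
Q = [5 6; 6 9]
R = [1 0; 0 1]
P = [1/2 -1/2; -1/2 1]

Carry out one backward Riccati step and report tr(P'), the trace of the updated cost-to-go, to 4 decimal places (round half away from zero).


BᵀP = [1.5000 -2.5000; -1.5000 3.5000]
S = R + BᵀPB = [1 0; 0 1] + [6.5000 -8.5000; -8.5000 12.5000] = [7.5000 -8.5000; -8.5000 13.5000]
BᵀPA = [2.0000 -5.0000; -4.0000 7.0000]
K = S⁻¹·BᵀPA = [-0.2414 -0.2759; -0.4483 0.3448]
A−BK = [-1.3103 -0.0690; -0.6897 0.0690]
AᵀP(A−BK) = [0.6897 -0.0690; -0.0690 0.2069]
P' = Q + AᵀP(A−BK) = [5.6897 5.9310; 5.9310 9.2069]
tr(P') = 14.8966

14.8966


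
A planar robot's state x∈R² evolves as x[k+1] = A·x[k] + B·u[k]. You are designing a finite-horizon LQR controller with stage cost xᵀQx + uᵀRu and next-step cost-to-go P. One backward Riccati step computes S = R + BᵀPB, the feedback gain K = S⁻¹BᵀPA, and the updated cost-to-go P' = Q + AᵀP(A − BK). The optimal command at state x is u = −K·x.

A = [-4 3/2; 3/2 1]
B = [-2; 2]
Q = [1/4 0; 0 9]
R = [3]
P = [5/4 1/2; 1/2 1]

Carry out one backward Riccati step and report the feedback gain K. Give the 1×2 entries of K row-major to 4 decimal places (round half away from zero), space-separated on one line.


BᵀP = [-1.5000 1.0000]
S = R + BᵀPB = [3] + [5.0000] = [8.0000]
BᵀPA = [7.5000 -1.2500]
K = S⁻¹·BᵀPA = [0.9375 -0.1563]
A−BK = [-2.1250 1.1875; -0.3750 1.3125]
AᵀP(A−BK) = [9.2188 -5.7031; -5.7031 5.1172]
P' = Q + AᵀP(A−BK) = [9.4688 -5.7031; -5.7031 14.1172]
tr(P') = 23.5859

0.9375 -0.1563


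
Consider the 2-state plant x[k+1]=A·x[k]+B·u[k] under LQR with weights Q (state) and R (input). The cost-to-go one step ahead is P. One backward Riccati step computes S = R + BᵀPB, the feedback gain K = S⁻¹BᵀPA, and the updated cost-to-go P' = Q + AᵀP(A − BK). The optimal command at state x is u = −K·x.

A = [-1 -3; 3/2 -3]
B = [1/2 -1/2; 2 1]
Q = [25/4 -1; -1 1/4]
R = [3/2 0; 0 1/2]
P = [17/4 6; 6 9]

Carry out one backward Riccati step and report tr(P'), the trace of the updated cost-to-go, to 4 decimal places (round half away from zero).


14.0515

BᵀP = [14.1250 21.0000; 3.8750 6.0000]
S = R + BᵀPB = [3/2 0; 0 1/2] + [49.0625 13.9375; 13.9375 4.0625] = [50.5625 13.9375; 13.9375 4.5625]
BᵀPA = [17.3750 -105.3750; 5.1250 -29.6250]
K = S⁻¹·BᵀPA = [0.2153 -1.8628; 0.4657 -0.8027]
A−BK = [-0.8748 -2.4700; 0.6038 1.5283]
AᵀP(A−BK) = [0.3731 -0.2702; -0.2702 7.1784]
P' = Q + AᵀP(A−BK) = [6.6231 -1.2702; -1.2702 7.4284]
tr(P') = 14.0515


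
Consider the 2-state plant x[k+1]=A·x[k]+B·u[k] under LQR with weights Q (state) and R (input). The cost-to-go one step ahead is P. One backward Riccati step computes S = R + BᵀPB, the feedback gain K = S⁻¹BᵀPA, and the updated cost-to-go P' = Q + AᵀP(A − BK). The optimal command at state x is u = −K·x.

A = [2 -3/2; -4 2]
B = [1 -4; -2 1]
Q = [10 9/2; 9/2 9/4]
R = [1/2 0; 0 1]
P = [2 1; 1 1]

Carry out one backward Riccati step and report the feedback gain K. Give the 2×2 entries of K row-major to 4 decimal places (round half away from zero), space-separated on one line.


1.5938 -0.7422 -0.0156 0.1445

BᵀP = [0.0000 -1.0000; -7.0000 -3.0000]
S = R + BᵀPB = [1/2 0; 0 1] + [2.0000 -1.0000; -1.0000 25.0000] = [2.5000 -1.0000; -1.0000 26.0000]
BᵀPA = [4.0000 -2.0000; -2.0000 4.5000]
K = S⁻¹·BᵀPA = [1.5938 -0.7422; -0.0156 0.1445]
A−BK = [0.3438 -0.1797; -0.7969 0.3711]
AᵀP(A−BK) = [1.5938 -0.7422; -0.7422 0.3652]
P' = Q + AᵀP(A−BK) = [11.5938 3.7578; 3.7578 2.6152]
tr(P') = 14.2090


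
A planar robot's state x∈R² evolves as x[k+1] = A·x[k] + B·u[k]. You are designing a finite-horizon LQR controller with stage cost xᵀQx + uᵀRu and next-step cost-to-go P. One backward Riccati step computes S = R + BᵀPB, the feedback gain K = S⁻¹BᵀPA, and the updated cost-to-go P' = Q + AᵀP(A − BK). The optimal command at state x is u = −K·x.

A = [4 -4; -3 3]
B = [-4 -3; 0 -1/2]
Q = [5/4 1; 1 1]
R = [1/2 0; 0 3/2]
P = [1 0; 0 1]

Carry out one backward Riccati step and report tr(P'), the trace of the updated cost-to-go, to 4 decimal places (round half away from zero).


19.9429

BᵀP = [-4.0000 0.0000; -3.0000 -0.5000]
S = R + BᵀPB = [1/2 0; 0 3/2] + [16.0000 12.0000; 12.0000 9.2500] = [16.5000 12.0000; 12.0000 10.7500]
BᵀPA = [-16.0000 16.0000; -10.5000 10.5000]
K = S⁻¹·BᵀPA = [-1.3783 1.3783; 0.5618 -0.5618]
A−BK = [0.1723 -0.1723; -2.7191 2.7191]
AᵀP(A−BK) = [8.8464 -8.8464; -8.8464 8.8464]
P' = Q + AᵀP(A−BK) = [10.0964 -7.8464; -7.8464 9.8464]
tr(P') = 19.9429


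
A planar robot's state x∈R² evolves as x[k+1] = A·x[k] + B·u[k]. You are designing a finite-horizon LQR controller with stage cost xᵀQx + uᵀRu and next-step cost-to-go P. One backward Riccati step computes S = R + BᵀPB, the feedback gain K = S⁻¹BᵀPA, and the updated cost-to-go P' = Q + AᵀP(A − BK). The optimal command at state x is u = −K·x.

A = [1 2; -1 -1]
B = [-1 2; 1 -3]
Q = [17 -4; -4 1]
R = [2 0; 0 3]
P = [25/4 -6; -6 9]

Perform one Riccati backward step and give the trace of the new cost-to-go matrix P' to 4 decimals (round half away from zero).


20.7171

BᵀP = [-12.2500 15.0000; 30.5000 -39.0000]
S = R + BᵀPB = [2 0; 0 3] + [27.2500 -69.5000; -69.5000 178.0000] = [29.2500 -69.5000; -69.5000 181.0000]
BᵀPA = [-27.2500 -39.5000; 69.5000 100.0000]
K = S⁻¹·BᵀPA = [-0.2198 -0.4300; 0.2996 0.3874]
A−BK = [0.1810 0.7953; 0.1185 0.5921]
AᵀP(A−BK) = [0.4397 0.8599; 0.8599 2.2775]
P' = Q + AᵀP(A−BK) = [17.4397 -3.1401; -3.1401 3.2775]
tr(P') = 20.7171


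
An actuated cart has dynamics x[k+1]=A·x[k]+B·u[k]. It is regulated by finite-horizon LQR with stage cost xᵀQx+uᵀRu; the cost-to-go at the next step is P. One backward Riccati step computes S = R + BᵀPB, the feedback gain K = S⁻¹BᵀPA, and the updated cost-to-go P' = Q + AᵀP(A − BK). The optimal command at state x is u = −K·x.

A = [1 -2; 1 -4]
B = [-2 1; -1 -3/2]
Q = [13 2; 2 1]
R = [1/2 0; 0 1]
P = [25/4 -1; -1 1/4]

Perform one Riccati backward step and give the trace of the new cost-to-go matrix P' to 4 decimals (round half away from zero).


15.2649

BᵀP = [-11.5000 1.7500; 7.7500 -1.3750]
S = R + BᵀPB = [1/2 0; 0 1] + [21.2500 -14.1250; -14.1250 9.8125] = [21.7500 -14.1250; -14.1250 10.8125]
BᵀPA = [-9.7500 16.0000; 6.3750 -10.0000]
K = S⁻¹·BᵀPA = [-0.4312 0.8904; 0.0263 0.2384]
A−BK = [0.1113 -0.4575; 0.6082 -2.7520]
AᵀP(A−BK) = [0.1282 -0.3379; -0.3379 1.1367]
P' = Q + AᵀP(A−BK) = [13.1282 1.6621; 1.6621 2.1367]
tr(P') = 15.2649


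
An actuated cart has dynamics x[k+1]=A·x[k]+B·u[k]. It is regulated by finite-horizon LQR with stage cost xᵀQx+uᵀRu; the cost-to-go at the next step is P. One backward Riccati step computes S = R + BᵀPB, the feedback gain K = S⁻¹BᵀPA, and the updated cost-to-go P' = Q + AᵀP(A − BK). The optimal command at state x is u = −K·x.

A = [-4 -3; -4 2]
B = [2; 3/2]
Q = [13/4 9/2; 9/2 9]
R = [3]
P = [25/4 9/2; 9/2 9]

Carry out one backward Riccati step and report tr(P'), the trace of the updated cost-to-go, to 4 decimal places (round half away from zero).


65.7218

BᵀP = [19.2500 22.5000]
S = R + BᵀPB = [3] + [72.2500] = [75.2500]
BᵀPA = [-167.0000 -12.7500]
K = S⁻¹·BᵀPA = [-2.2193 -0.1694]
A−BK = [0.4385 -2.6611; -0.6711 2.2542]
AᵀP(A−BK) = [17.3821 -7.2957; -7.2957 36.0897]
P' = Q + AᵀP(A−BK) = [20.6321 -2.7957; -2.7957 45.0897]
tr(P') = 65.7218


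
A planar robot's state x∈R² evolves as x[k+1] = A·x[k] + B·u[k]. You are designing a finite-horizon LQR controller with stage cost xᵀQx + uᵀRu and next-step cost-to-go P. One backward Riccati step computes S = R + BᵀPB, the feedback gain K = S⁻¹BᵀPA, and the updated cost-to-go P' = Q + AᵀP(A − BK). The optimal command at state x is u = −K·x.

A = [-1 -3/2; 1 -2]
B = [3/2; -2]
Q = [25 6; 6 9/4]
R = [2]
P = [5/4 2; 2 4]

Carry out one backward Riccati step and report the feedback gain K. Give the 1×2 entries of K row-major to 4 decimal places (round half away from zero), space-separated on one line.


BᵀP = [-2.1250 -5.0000]
S = R + BᵀPB = [2] + [6.8125] = [8.8125]
BᵀPA = [-2.8750 13.1875]
K = S⁻¹·BᵀPA = [-0.3262 1.4965]
A−BK = [-0.5106 -3.7447; 0.3475 0.9929]
AᵀP(A−BK) = [0.3121 -0.8227; -0.8227 11.0780]
P' = Q + AᵀP(A−BK) = [25.3121 5.1773; 5.1773 13.3280]
tr(P') = 38.6401

-0.3262 1.4965


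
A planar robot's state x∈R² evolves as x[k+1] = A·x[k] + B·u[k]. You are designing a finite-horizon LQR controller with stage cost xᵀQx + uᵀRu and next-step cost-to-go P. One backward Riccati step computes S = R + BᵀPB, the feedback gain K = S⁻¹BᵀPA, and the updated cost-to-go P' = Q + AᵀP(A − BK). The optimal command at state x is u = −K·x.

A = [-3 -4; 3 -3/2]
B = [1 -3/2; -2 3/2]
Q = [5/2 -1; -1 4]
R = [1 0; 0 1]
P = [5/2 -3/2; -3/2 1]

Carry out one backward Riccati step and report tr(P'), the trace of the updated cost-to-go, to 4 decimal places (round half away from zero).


BᵀP = [5.5000 -3.5000; -6.0000 3.7500]
S = R + BᵀPB = [1 0; 0 1] + [12.5000 -13.5000; -13.5000 14.6250] = [13.5000 -13.5000; -13.5000 15.6250]
BᵀPA = [-27.0000 -16.7500; 29.2500 18.3750]
K = S⁻¹·BᵀPA = [-0.9412 -0.4760; 1.0588 0.7647]
A−BK = [-0.4706 -2.3769; -0.4706 -3.5991]
AᵀP(A−BK) = [2.1176 1.5294; 1.5294 2.2249]
P' = Q + AᵀP(A−BK) = [4.6176 0.5294; 0.5294 6.2249]
tr(P') = 10.8426

10.8426


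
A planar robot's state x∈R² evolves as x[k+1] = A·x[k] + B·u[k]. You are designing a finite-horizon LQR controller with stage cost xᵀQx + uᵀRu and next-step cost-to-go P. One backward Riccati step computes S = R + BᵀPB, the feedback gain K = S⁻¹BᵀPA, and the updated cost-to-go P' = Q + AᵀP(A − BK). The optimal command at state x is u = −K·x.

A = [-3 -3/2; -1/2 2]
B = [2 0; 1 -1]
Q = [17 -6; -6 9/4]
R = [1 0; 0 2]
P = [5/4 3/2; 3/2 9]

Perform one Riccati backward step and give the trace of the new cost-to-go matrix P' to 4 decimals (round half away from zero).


28.5991

BᵀP = [4.0000 12.0000; -1.5000 -9.0000]
S = R + BᵀPB = [1 0; 0 2] + [20.0000 -12.0000; -12.0000 9.0000] = [21.0000 -12.0000; -12.0000 11.0000]
BᵀPA = [-18.0000 18.0000; 9.0000 -15.7500]
K = S⁻¹·BᵀPA = [-1.0345 0.1034; -0.3103 -1.3190]
A−BK = [-0.9310 -1.7069; 0.2241 0.5776]
AᵀP(A−BK) = [2.1724 2.4828; 2.4828 7.1767]
P' = Q + AᵀP(A−BK) = [19.1724 -3.5172; -3.5172 9.4267]
tr(P') = 28.5991


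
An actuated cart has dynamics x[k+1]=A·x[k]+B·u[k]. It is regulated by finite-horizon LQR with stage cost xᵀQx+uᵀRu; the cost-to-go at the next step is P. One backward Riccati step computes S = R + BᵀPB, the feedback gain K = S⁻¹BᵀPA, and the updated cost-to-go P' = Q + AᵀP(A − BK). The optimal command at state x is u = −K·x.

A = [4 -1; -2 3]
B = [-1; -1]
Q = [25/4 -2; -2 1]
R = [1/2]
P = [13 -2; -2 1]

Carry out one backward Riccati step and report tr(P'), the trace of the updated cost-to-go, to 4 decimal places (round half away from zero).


65.0595

BᵀP = [-11.0000 1.0000]
S = R + BᵀPB = [1/2] + [10.0000] = [10.5000]
BᵀPA = [-46.0000 14.0000]
K = S⁻¹·BᵀPA = [-4.3810 1.3333]
A−BK = [-0.3810 0.3333; -6.3810 4.3333]
AᵀP(A−BK) = [42.4762 -24.6667; -24.6667 15.3333]
P' = Q + AᵀP(A−BK) = [48.7262 -26.6667; -26.6667 16.3333]
tr(P') = 65.0595


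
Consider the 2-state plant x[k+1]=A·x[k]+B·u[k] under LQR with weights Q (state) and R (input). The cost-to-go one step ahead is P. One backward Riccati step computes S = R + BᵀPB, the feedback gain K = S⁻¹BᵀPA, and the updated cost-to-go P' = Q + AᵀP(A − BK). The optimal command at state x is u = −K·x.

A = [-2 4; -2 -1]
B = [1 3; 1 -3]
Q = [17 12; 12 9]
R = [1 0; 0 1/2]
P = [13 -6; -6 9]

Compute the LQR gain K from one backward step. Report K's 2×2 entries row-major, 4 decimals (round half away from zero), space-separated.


-1.8101 1.3591 -0.0074 0.8375

BᵀP = [7.0000 3.0000; 57.0000 -45.0000]
S = R + BᵀPB = [1 0; 0 1/2] + [10.0000 12.0000; 12.0000 306.0000] = [11.0000 12.0000; 12.0000 306.5000]
BᵀPA = [-20.0000 25.0000; -24.0000 273.0000]
K = S⁻¹·BᵀPA = [-1.8101 1.3591; -0.0074 0.8375]
A−BK = [-0.1676 0.1284; -0.2122 0.1534]
AᵀP(A−BK) = [3.6201 -2.7182; -2.7182 2.3876]
P' = Q + AᵀP(A−BK) = [20.6201 9.2818; 9.2818 11.3876]
tr(P') = 32.0077


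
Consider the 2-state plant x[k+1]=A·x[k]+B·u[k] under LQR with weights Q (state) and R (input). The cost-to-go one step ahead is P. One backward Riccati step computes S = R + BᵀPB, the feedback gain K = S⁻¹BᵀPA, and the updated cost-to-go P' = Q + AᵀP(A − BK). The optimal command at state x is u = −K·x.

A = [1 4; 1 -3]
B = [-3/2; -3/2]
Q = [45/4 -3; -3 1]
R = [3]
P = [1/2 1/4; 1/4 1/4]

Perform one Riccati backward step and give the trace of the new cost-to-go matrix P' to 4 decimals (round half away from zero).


16.2742

BᵀP = [-1.1250 -0.7500]
S = R + BᵀPB = [3] + [2.8125] = [5.8125]
BᵀPA = [-1.8750 -2.2500]
K = S⁻¹·BᵀPA = [-0.3226 -0.3871]
A−BK = [0.5161 3.4194; 0.5161 -3.5806]
AᵀP(A−BK) = [0.6452 0.7742; 0.7742 3.3790]
P' = Q + AᵀP(A−BK) = [11.8952 -2.2258; -2.2258 4.3790]
tr(P') = 16.2742


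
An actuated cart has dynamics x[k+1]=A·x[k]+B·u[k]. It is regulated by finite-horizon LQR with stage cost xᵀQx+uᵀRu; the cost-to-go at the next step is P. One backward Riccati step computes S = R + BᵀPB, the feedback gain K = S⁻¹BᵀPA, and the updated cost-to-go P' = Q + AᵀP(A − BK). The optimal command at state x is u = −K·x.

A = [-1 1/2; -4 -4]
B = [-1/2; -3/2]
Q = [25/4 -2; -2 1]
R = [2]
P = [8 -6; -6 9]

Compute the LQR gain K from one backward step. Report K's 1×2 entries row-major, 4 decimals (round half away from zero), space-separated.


2.4262 2.9180

BᵀP = [5.0000 -10.5000]
S = R + BᵀPB = [2] + [13.2500] = [15.2500]
BᵀPA = [37.0000 44.5000]
K = S⁻¹·BᵀPA = [2.4262 2.9180]
A−BK = [0.2131 1.9590; -0.3607 0.3770]
AᵀP(A−BK) = [14.2295 20.0328; 20.0328 40.1475]
P' = Q + AᵀP(A−BK) = [20.4795 18.0328; 18.0328 41.1475]
tr(P') = 61.6270


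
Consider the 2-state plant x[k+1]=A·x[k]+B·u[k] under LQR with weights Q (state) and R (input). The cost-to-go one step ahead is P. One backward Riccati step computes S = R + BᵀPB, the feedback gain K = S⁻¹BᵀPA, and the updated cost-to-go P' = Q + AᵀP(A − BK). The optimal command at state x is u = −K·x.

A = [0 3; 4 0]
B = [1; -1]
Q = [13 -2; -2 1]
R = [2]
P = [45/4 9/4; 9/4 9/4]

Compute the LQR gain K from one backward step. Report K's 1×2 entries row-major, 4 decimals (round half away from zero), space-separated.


0.0000 2.4545

BᵀP = [9.0000 0.0000]
S = R + BᵀPB = [2] + [9.0000] = [11.0000]
BᵀPA = [0.0000 27.0000]
K = S⁻¹·BᵀPA = [0.0000 2.4545]
A−BK = [0.0000 0.5455; 4.0000 2.4545]
AᵀP(A−BK) = [36.0000 27.0000; 27.0000 34.9773]
P' = Q + AᵀP(A−BK) = [49.0000 25.0000; 25.0000 35.9773]
tr(P') = 84.9773


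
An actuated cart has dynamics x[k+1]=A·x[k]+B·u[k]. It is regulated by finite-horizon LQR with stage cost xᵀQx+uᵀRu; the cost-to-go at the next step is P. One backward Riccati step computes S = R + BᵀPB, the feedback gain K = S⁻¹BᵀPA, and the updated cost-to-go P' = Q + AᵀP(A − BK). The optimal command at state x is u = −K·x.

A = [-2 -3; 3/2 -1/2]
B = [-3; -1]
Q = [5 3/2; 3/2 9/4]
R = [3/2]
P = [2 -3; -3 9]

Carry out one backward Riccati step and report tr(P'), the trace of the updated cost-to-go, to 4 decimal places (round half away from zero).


53.6071

BᵀP = [-3.0000 0.0000]
S = R + BᵀPB = [3/2] + [9.0000] = [10.5000]
BᵀPA = [6.0000 9.0000]
K = S⁻¹·BᵀPA = [0.5714 0.8571]
A−BK = [-0.2857 -0.4286; 2.0714 0.3571]
AᵀP(A−BK) = [42.8214 10.6071; 10.6071 3.5357]
P' = Q + AᵀP(A−BK) = [47.8214 12.1071; 12.1071 5.7857]
tr(P') = 53.6071
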